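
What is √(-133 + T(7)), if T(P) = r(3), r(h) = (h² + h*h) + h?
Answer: 4*I*√7 ≈ 10.583*I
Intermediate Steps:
r(h) = h + 2*h² (r(h) = (h² + h²) + h = 2*h² + h = h + 2*h²)
T(P) = 21 (T(P) = 3*(1 + 2*3) = 3*(1 + 6) = 3*7 = 21)
√(-133 + T(7)) = √(-133 + 21) = √(-112) = 4*I*√7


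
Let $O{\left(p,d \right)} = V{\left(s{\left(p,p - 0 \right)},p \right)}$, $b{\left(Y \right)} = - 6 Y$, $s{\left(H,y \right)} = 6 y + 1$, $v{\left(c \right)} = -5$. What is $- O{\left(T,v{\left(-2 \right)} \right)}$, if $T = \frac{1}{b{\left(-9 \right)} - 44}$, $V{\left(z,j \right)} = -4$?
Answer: $4$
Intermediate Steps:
$s{\left(H,y \right)} = 1 + 6 y$
$T = \frac{1}{10}$ ($T = \frac{1}{\left(-6\right) \left(-9\right) - 44} = \frac{1}{54 - 44} = \frac{1}{10} \approx 0.1$)
$O{\left(p,d \right)} = -4$
$- O{\left(T,v{\left(-2 \right)} \right)} = \left(-1\right) \left(-4\right) = 4$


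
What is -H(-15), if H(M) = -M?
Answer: -15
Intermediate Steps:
-H(-15) = -(-1)*(-15) = -1*15 = -15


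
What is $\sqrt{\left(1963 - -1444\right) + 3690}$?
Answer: $\sqrt{7097} \approx 84.244$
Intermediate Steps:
$\sqrt{\left(1963 - -1444\right) + 3690} = \sqrt{\left(1963 + 1444\right) + 3690} = \sqrt{3407 + 3690} = \sqrt{7097}$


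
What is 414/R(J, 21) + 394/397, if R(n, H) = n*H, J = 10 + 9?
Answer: 107188/52801 ≈ 2.0300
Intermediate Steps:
J = 19
R(n, H) = H*n
414/R(J, 21) + 394/397 = 414/((21*19)) + 394/397 = 414/399 + 394*(1/397) = 414*(1/399) + 394/397 = 138/133 + 394/397 = 107188/52801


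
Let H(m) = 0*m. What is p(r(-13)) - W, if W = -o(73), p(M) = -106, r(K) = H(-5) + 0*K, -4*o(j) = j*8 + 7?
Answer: -1015/4 ≈ -253.75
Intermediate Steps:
H(m) = 0
o(j) = -7/4 - 2*j (o(j) = -(j*8 + 7)/4 = -(8*j + 7)/4 = -(7 + 8*j)/4 = -7/4 - 2*j)
r(K) = 0 (r(K) = 0 + 0*K = 0 + 0 = 0)
W = 591/4 (W = -(-7/4 - 2*73) = -(-7/4 - 146) = -1*(-591/4) = 591/4 ≈ 147.75)
p(r(-13)) - W = -106 - 1*591/4 = -106 - 591/4 = -1015/4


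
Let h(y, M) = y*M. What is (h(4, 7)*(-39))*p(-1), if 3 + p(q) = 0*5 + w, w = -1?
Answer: 4368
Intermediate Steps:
p(q) = -4 (p(q) = -3 + (0*5 - 1) = -3 + (0 - 1) = -3 - 1 = -4)
h(y, M) = M*y
(h(4, 7)*(-39))*p(-1) = ((7*4)*(-39))*(-4) = (28*(-39))*(-4) = -1092*(-4) = 4368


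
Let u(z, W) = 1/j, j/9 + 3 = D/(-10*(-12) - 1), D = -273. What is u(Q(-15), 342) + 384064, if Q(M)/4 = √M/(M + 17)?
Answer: 311091823/810 ≈ 3.8406e+5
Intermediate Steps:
j = -810/17 (j = -27 + 9*(-273/(-10*(-12) - 1)) = -27 + 9*(-273/(120 - 1)) = -27 + 9*(-273/119) = -27 + 9*(-273*1/119) = -27 + 9*(-39/17) = -27 - 351/17 = -810/17 ≈ -47.647)
Q(M) = 4*√M/(17 + M) (Q(M) = 4*(√M/(M + 17)) = 4*(√M/(17 + M)) = 4*√M/(17 + M))
u(z, W) = -17/810 (u(z, W) = 1/(-810/17) = -17/810)
u(Q(-15), 342) + 384064 = -17/810 + 384064 = 311091823/810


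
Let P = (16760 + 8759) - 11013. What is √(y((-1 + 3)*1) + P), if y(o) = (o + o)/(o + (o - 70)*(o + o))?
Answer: 2*√7343655/45 ≈ 120.44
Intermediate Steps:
P = 14506 (P = 25519 - 11013 = 14506)
y(o) = 2*o/(o + 2*o*(-70 + o)) (y(o) = (2*o)/(o + (-70 + o)*(2*o)) = (2*o)/(o + 2*o*(-70 + o)) = 2*o/(o + 2*o*(-70 + o)))
√(y((-1 + 3)*1) + P) = √(2/(-139 + 2*((-1 + 3)*1)) + 14506) = √(2/(-139 + 2*(2*1)) + 14506) = √(2/(-139 + 2*2) + 14506) = √(2/(-139 + 4) + 14506) = √(2/(-135) + 14506) = √(2*(-1/135) + 14506) = √(-2/135 + 14506) = √(1958308/135) = 2*√7343655/45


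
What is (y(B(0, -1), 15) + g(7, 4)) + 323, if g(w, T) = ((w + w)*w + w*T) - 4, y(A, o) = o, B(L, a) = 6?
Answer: 460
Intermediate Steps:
g(w, T) = -4 + 2*w**2 + T*w (g(w, T) = ((2*w)*w + T*w) - 4 = (2*w**2 + T*w) - 4 = -4 + 2*w**2 + T*w)
(y(B(0, -1), 15) + g(7, 4)) + 323 = (15 + (-4 + 2*7**2 + 4*7)) + 323 = (15 + (-4 + 2*49 + 28)) + 323 = (15 + (-4 + 98 + 28)) + 323 = (15 + 122) + 323 = 137 + 323 = 460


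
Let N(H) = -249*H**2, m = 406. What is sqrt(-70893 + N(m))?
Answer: I*sqrt(41115057) ≈ 6412.1*I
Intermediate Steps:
sqrt(-70893 + N(m)) = sqrt(-70893 - 249*406**2) = sqrt(-70893 - 249*164836) = sqrt(-70893 - 41044164) = sqrt(-41115057) = I*sqrt(41115057)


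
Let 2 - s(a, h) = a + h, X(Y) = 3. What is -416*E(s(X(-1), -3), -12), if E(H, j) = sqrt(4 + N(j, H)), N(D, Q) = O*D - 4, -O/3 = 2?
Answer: -2496*sqrt(2) ≈ -3529.9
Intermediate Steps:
O = -6 (O = -3*2 = -6)
s(a, h) = 2 - a - h (s(a, h) = 2 - (a + h) = 2 + (-a - h) = 2 - a - h)
N(D, Q) = -4 - 6*D (N(D, Q) = -6*D - 4 = -4 - 6*D)
E(H, j) = sqrt(6)*sqrt(-j) (E(H, j) = sqrt(4 + (-4 - 6*j)) = sqrt(-6*j) = sqrt(6)*sqrt(-j))
-416*E(s(X(-1), -3), -12) = -416*sqrt(6)*sqrt(-1*(-12)) = -416*sqrt(6)*sqrt(12) = -416*sqrt(6)*2*sqrt(3) = -2496*sqrt(2)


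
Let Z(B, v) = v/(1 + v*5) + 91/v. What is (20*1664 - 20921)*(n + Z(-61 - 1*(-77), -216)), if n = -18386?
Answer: -52960369523083/233064 ≈ -2.2724e+8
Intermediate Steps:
Z(B, v) = 91/v + v/(1 + 5*v) (Z(B, v) = v/(1 + 5*v) + 91/v = 91/v + v/(1 + 5*v))
(20*1664 - 20921)*(n + Z(-61 - 1*(-77), -216)) = (20*1664 - 20921)*(-18386 + (91 + (-216)**2 + 455*(-216))/((-216)*(1 + 5*(-216)))) = (33280 - 20921)*(-18386 - (91 + 46656 - 98280)/(216*(1 - 1080))) = 12359*(-18386 - 1/216*(-51533)/(-1079)) = 12359*(-18386 - 1/216*(-1/1079)*(-51533)) = 12359*(-18386 - 51533/233064) = 12359*(-4285166237/233064) = -52960369523083/233064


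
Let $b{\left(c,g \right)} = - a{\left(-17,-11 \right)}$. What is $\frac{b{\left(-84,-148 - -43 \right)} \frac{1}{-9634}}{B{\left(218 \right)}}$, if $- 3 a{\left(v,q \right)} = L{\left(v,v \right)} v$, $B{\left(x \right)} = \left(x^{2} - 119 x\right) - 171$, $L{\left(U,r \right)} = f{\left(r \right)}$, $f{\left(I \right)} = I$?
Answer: $- \frac{289}{618820722} \approx -4.6702 \cdot 10^{-7}$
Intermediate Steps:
$L{\left(U,r \right)} = r$
$B{\left(x \right)} = -171 + x^{2} - 119 x$
$a{\left(v,q \right)} = - \frac{v^{2}}{3}$ ($a{\left(v,q \right)} = - \frac{v v}{3} = - \frac{v^{2}}{3}$)
$b{\left(c,g \right)} = \frac{289}{3}$ ($b{\left(c,g \right)} = - \frac{\left(-1\right) \left(-17\right)^{2}}{3} = - \frac{\left(-1\right) 289}{3} = \left(-1\right) \left(- \frac{289}{3}\right) = \frac{289}{3}$)
$\frac{b{\left(-84,-148 - -43 \right)} \frac{1}{-9634}}{B{\left(218 \right)}} = \frac{\frac{289}{3} \frac{1}{-9634}}{-171 + 218^{2} - 25942} = \frac{\frac{289}{3} \left(- \frac{1}{9634}\right)}{-171 + 47524 - 25942} = - \frac{289}{28902 \cdot 21411} = \left(- \frac{289}{28902}\right) \frac{1}{21411} = - \frac{289}{618820722}$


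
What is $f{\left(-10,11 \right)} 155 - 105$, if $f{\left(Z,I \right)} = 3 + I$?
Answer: $2065$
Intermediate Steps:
$f{\left(-10,11 \right)} 155 - 105 = \left(3 + 11\right) 155 - 105 = 14 \cdot 155 - 105 = 2170 - 105 = 2065$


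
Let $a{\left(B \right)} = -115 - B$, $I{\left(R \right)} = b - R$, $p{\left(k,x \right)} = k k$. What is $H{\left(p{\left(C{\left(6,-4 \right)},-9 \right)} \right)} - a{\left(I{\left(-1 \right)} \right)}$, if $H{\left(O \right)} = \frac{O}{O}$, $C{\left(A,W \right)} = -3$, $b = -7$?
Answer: $110$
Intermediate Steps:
$p{\left(k,x \right)} = k^{2}$
$I{\left(R \right)} = -7 - R$
$H{\left(O \right)} = 1$
$H{\left(p{\left(C{\left(6,-4 \right)},-9 \right)} \right)} - a{\left(I{\left(-1 \right)} \right)} = 1 - \left(-115 - \left(-7 - -1\right)\right) = 1 - \left(-115 - \left(-7 + 1\right)\right) = 1 - \left(-115 - -6\right) = 1 - \left(-115 + 6\right) = 1 - -109 = 1 + 109 = 110$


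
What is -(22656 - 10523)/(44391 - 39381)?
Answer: -12133/5010 ≈ -2.4218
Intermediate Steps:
-(22656 - 10523)/(44391 - 39381) = -12133/5010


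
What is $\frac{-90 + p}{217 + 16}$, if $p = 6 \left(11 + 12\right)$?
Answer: $\frac{48}{233} \approx 0.20601$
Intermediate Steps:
$p = 138$ ($p = 6 \cdot 23 = 138$)
$\frac{-90 + p}{217 + 16} = \frac{-90 + 138}{217 + 16} = \frac{48}{233}$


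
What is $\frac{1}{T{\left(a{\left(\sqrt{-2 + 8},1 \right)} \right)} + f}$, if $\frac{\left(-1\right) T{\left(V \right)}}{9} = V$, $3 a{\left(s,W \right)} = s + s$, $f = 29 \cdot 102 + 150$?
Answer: $\frac{259}{804954} + \frac{\sqrt{6}}{1609908} \approx 0.00032328$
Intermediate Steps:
$f = 3108$ ($f = 2958 + 150 = 3108$)
$a{\left(s,W \right)} = \frac{2 s}{3}$ ($a{\left(s,W \right)} = \frac{s + s}{3} = \frac{2 s}{3}$)
$T{\left(V \right)} = - 9 V$
$\frac{1}{T{\left(a{\left(\sqrt{-2 + 8},1 \right)} \right)} + f} = \frac{1}{- 9 \frac{2 \sqrt{-2 + 8}}{3} + 3108} = \frac{1}{- 9 \frac{2 \sqrt{6}}{3} + 3108} = \frac{1}{- 6 \sqrt{6} + 3108} = \frac{1}{3108 - 6 \sqrt{6}}$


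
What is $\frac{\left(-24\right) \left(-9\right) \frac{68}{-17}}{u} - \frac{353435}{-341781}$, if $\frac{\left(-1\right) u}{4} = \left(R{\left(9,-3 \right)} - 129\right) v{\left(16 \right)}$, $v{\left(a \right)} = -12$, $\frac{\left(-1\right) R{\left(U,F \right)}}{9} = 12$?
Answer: $\frac{29972051}{27000699} \approx 1.11$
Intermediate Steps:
$R{\left(U,F \right)} = -108$ ($R{\left(U,F \right)} = \left(-9\right) 12 = -108$)
$u = -11376$ ($u = - 4 \left(-108 - 129\right) \left(-12\right) = - 4 \left(\left(-237\right) \left(-12\right)\right) = \left(-4\right) 2844 = -11376$)
$\frac{\left(-24\right) \left(-9\right) \frac{68}{-17}}{u} - \frac{353435}{-341781} = \frac{\left(-24\right) \left(-9\right) \frac{68}{-17}}{-11376} - \frac{353435}{-341781} = 216 \cdot 68 \left(- \frac{1}{17}\right) \left(- \frac{1}{11376}\right) - - \frac{353435}{341781} = 216 \left(-4\right) \left(- \frac{1}{11376}\right) + \frac{353435}{341781} = \left(-864\right) \left(- \frac{1}{11376}\right) + \frac{353435}{341781} = \frac{6}{79} + \frac{353435}{341781} = \frac{29972051}{27000699}$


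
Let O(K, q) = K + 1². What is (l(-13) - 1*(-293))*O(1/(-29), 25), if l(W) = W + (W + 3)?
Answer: 7560/29 ≈ 260.69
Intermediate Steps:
l(W) = 3 + 2*W (l(W) = W + (3 + W) = 3 + 2*W)
O(K, q) = 1 + K (O(K, q) = K + 1 = 1 + K)
(l(-13) - 1*(-293))*O(1/(-29), 25) = ((3 + 2*(-13)) - 1*(-293))*(1 + 1/(-29)) = ((3 - 26) + 293)*(1 - 1/29) = (-23 + 293)*(28/29) = 270*(28/29) = 7560/29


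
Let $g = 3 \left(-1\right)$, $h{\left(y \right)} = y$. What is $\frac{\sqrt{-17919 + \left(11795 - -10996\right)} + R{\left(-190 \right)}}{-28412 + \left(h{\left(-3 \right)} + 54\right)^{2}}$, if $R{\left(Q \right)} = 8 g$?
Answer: $\frac{24}{25811} - \frac{2 \sqrt{1218}}{25811} \approx -0.0017744$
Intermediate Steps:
$g = -3$
$R{\left(Q \right)} = -24$ ($R{\left(Q \right)} = 8 \left(-3\right) = -24$)
$\frac{\sqrt{-17919 + \left(11795 - -10996\right)} + R{\left(-190 \right)}}{-28412 + \left(h{\left(-3 \right)} + 54\right)^{2}} = \frac{\sqrt{-17919 + \left(11795 - -10996\right)} - 24}{-28412 + \left(-3 + 54\right)^{2}} = \frac{\sqrt{-17919 + \left(11795 + 10996\right)} - 24}{-28412 + 51^{2}} = \frac{\sqrt{-17919 + 22791} - 24}{-28412 + 2601} = \frac{\sqrt{4872} - 24}{-25811} = \left(2 \sqrt{1218} - 24\right) \left(- \frac{1}{25811}\right) = \left(-24 + 2 \sqrt{1218}\right) \left(- \frac{1}{25811}\right) = \frac{24}{25811} - \frac{2 \sqrt{1218}}{25811}$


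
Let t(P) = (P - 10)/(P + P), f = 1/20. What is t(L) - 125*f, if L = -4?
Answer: -9/2 ≈ -4.5000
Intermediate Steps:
f = 1/20 ≈ 0.050000
t(P) = (-10 + P)/(2*P) (t(P) = (-10 + P)/((2*P)) = (-10 + P)*(1/(2*P)) = (-10 + P)/(2*P))
t(L) - 125*f = (1/2)*(-10 - 4)/(-4) - 125*1/20 = (1/2)*(-1/4)*(-14) - 25/4 = 7/4 - 25/4 = -9/2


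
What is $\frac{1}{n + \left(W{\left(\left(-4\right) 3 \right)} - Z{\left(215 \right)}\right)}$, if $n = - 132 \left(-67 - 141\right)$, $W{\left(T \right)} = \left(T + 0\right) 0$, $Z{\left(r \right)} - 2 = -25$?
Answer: $\frac{1}{27479} \approx 3.6391 \cdot 10^{-5}$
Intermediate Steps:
$Z{\left(r \right)} = -23$ ($Z{\left(r \right)} = 2 - 25 = -23$)
$W{\left(T \right)} = 0$ ($W{\left(T \right)} = T 0 = 0$)
$n = 27456$ ($n = \left(-132\right) \left(-208\right) = 27456$)
$\frac{1}{n + \left(W{\left(\left(-4\right) 3 \right)} - Z{\left(215 \right)}\right)} = \frac{1}{27456 + \left(0 - -23\right)} = \frac{1}{27456 + \left(0 + 23\right)} = \frac{1}{27456 + 23} = \frac{1}{27479}$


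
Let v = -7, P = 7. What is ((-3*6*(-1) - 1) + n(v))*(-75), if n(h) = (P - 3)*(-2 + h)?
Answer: 1425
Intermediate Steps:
n(h) = -8 + 4*h (n(h) = (7 - 3)*(-2 + h) = 4*(-2 + h) = -8 + 4*h)
((-3*6*(-1) - 1) + n(v))*(-75) = ((-3*6*(-1) - 1) + (-8 + 4*(-7)))*(-75) = ((-18*(-1) - 1) + (-8 - 28))*(-75) = ((18 - 1) - 36)*(-75) = (17 - 36)*(-75) = -19*(-75) = 1425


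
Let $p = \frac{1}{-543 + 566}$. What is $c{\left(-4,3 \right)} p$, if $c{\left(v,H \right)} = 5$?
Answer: $\frac{5}{23} \approx 0.21739$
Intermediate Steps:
$p = \frac{1}{23} \approx 0.043478$
$c{\left(-4,3 \right)} p = 5 \cdot \frac{1}{23} = \frac{5}{23}$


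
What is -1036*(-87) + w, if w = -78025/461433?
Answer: 41589801131/461433 ≈ 90132.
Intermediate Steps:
w = -78025/461433 (w = -78025*1/461433 = -78025/461433 ≈ -0.16909)
-1036*(-87) + w = -1036*(-87) - 78025/461433 = 90132 - 78025/461433 = 41589801131/461433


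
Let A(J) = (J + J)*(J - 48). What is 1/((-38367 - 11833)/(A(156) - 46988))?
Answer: 3323/12550 ≈ 0.26478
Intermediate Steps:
A(J) = 2*J*(-48 + J) (A(J) = (2*J)*(-48 + J) = 2*J*(-48 + J))
1/((-38367 - 11833)/(A(156) - 46988)) = 1/((-38367 - 11833)/(2*156*(-48 + 156) - 46988)) = 1/(-50200/(2*156*108 - 46988)) = 1/(-50200/(33696 - 46988)) = 1/(-50200/(-13292)) = 1/(-50200*(-1/13292)) = 1/(12550/3323) = 3323/12550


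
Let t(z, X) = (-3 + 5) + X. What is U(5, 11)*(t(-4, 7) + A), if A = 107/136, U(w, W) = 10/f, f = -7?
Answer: -6655/476 ≈ -13.981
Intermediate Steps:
U(w, W) = -10/7 (U(w, W) = 10/(-7) = 10*(-1/7) = -10/7)
t(z, X) = 2 + X
A = 107/136 (A = 107*(1/136) = 107/136 ≈ 0.78677)
U(5, 11)*(t(-4, 7) + A) = -10*((2 + 7) + 107/136)/7 = -10*(9 + 107/136)/7 = -10/7*1331/136 = -6655/476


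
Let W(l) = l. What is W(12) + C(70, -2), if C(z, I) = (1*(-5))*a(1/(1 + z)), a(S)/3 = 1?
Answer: -3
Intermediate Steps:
a(S) = 3 (a(S) = 3*1 = 3)
C(z, I) = -15 (C(z, I) = (1*(-5))*3 = -5*3 = -15)
W(12) + C(70, -2) = 12 - 15 = -3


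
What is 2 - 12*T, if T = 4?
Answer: -46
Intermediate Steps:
2 - 12*T = 2 - 12*4 = 2 - 48 = -46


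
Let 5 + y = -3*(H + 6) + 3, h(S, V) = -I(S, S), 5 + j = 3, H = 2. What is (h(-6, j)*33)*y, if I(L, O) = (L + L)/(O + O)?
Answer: 858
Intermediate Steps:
j = -2 (j = -5 + 3 = -2)
I(L, O) = L/O (I(L, O) = (2*L)/((2*O)) = (2*L)*(1/(2*O)) = L/O)
h(S, V) = -1 (h(S, V) = -S/S = -1*1 = -1)
y = -26 (y = -5 + (-3*(2 + 6) + 3) = -5 + (-3*8 + 3) = -5 + (-24 + 3) = -5 - 21 = -26)
(h(-6, j)*33)*y = -1*33*(-26) = -33*(-26) = 858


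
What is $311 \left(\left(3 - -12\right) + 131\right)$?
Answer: $45406$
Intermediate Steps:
$311 \left(\left(3 - -12\right) + 131\right) = 311 \left(\left(3 + 12\right) + 131\right) = 311 \left(15 + 131\right) = 311 \cdot 146 = 45406$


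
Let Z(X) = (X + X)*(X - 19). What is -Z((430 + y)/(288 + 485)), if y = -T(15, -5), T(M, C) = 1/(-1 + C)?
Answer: 220781321/10755522 ≈ 20.527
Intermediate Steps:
y = ⅙ (y = -1/(-1 - 5) = -1/(-6) = -1*(-⅙) = ⅙ ≈ 0.16667)
Z(X) = 2*X*(-19 + X) (Z(X) = (2*X)*(-19 + X) = 2*X*(-19 + X))
-Z((430 + y)/(288 + 485)) = -2*(430 + ⅙)/(288 + 485)*(-19 + (430 + ⅙)/(288 + 485)) = -2*(2581/6)/773*(-19 + (2581/6)/773) = -2*(2581/6)*(1/773)*(-19 + (2581/6)*(1/773)) = -2*2581*(-19 + 2581/4638)/4638 = -2*2581*(-85541)/(4638*4638) = -1*(-220781321/10755522) = 220781321/10755522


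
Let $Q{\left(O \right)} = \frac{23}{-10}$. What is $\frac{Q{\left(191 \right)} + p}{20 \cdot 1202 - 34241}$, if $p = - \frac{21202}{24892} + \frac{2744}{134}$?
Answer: $- \frac{36119291}{21266075705} \approx -0.0016984$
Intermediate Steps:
$p = \frac{16365645}{833882}$ ($p = \left(-21202\right) \frac{1}{24892} + 2744 \cdot \frac{1}{134} = - \frac{10601}{12446} + \frac{1372}{67} = \frac{16365645}{833882} \approx 19.626$)
$Q{\left(O \right)} = - \frac{23}{10}$ ($Q{\left(O \right)} = 23 \left(- \frac{1}{10}\right) = - \frac{23}{10}$)
$\frac{Q{\left(191 \right)} + p}{20 \cdot 1202 - 34241} = \frac{- \frac{23}{10} + \frac{16365645}{833882}}{20 \cdot 1202 - 34241} = \frac{36119291}{2084705 \left(24040 - 34241\right)} = \frac{36119291}{2084705 \left(-10201\right)} = \frac{36119291}{2084705} \left(- \frac{1}{10201}\right) = - \frac{36119291}{21266075705}$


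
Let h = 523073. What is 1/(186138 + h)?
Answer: 1/709211 ≈ 1.4100e-6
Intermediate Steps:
1/(186138 + h) = 1/(186138 + 523073) = 1/709211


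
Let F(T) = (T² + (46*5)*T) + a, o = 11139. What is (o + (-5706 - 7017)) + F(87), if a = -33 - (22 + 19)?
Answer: 25921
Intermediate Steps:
a = -74 (a = -33 - 1*41 = -33 - 41 = -74)
F(T) = -74 + T² + 230*T (F(T) = (T² + (46*5)*T) - 74 = (T² + 230*T) - 74 = -74 + T² + 230*T)
(o + (-5706 - 7017)) + F(87) = (11139 + (-5706 - 7017)) + (-74 + 87² + 230*87) = (11139 - 12723) + (-74 + 7569 + 20010) = -1584 + 27505 = 25921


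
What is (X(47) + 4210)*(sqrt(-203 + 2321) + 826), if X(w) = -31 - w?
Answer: 3413032 + 4132*sqrt(2118) ≈ 3.6032e+6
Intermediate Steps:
(X(47) + 4210)*(sqrt(-203 + 2321) + 826) = ((-31 - 1*47) + 4210)*(sqrt(-203 + 2321) + 826) = ((-31 - 47) + 4210)*(sqrt(2118) + 826) = (-78 + 4210)*(826 + sqrt(2118)) = 4132*(826 + sqrt(2118)) = 3413032 + 4132*sqrt(2118)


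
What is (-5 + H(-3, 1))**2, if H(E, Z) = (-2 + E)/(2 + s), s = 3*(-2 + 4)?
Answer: 2025/64 ≈ 31.641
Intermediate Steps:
s = 6 (s = 3*2 = 6)
H(E, Z) = -1/4 + E/8 (H(E, Z) = (-2 + E)/(2 + 6) = (-2 + E)/8 = (-2 + E)*(1/8) = -1/4 + E/8)
(-5 + H(-3, 1))**2 = (-5 + (-1/4 + (1/8)*(-3)))**2 = (-5 + (-1/4 - 3/8))**2 = (-5 - 5/8)**2 = (-45/8)**2 = 2025/64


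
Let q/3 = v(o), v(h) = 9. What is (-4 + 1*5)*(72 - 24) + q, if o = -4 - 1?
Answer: 75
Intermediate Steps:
o = -5
q = 27 (q = 3*9 = 27)
(-4 + 1*5)*(72 - 24) + q = (-4 + 1*5)*(72 - 24) + 27 = (-4 + 5)*48 + 27 = 1*48 + 27 = 48 + 27 = 75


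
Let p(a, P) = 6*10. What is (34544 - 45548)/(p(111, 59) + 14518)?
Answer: -5502/7289 ≈ -0.75484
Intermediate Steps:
p(a, P) = 60
(34544 - 45548)/(p(111, 59) + 14518) = (34544 - 45548)/(60 + 14518) = -11004/14578 = -11004*1/14578 = -5502/7289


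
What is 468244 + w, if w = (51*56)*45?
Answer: 596764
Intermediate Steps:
w = 128520 (w = 2856*45 = 128520)
468244 + w = 468244 + 128520 = 596764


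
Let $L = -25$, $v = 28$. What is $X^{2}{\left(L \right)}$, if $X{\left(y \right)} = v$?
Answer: $784$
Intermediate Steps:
$X{\left(y \right)} = 28$
$X^{2}{\left(L \right)} = 28^{2} = 784$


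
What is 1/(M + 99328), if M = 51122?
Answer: 1/150450 ≈ 6.6467e-6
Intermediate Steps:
1/(M + 99328) = 1/(51122 + 99328) = 1/150450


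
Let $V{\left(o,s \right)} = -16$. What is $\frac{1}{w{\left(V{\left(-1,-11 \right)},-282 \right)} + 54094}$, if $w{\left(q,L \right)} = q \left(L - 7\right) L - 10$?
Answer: $- \frac{1}{1249884} \approx -8.0007 \cdot 10^{-7}$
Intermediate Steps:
$w{\left(q,L \right)} = -10 + L q \left(-7 + L\right)$ ($w{\left(q,L \right)} = q \left(-7 + L\right) L - 10 = L q \left(-7 + L\right) - 10 = -10 + L q \left(-7 + L\right)$)
$\frac{1}{w{\left(V{\left(-1,-11 \right)},-282 \right)} + 54094} = \frac{1}{\left(-10 - 16 \left(-282\right)^{2} - \left(-1974\right) \left(-16\right)\right) + 54094} = \frac{1}{\left(-10 - 1272384 - 31584\right) + 54094} = \frac{1}{-1303978 + 54094} = \frac{1}{-1249884} = - \frac{1}{1249884}$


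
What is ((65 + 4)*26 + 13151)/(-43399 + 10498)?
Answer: -14945/32901 ≈ -0.45424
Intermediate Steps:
((65 + 4)*26 + 13151)/(-43399 + 10498) = (69*26 + 13151)/(-32901) = (1794 + 13151)*(-1/32901) = 14945*(-1/32901) = -14945/32901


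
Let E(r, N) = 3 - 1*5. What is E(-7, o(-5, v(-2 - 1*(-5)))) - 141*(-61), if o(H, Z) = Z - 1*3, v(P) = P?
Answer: 8599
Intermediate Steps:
o(H, Z) = -3 + Z (o(H, Z) = Z - 3 = -3 + Z)
E(r, N) = -2 (E(r, N) = 3 - 5 = -2)
E(-7, o(-5, v(-2 - 1*(-5)))) - 141*(-61) = -2 - 141*(-61) = -2 + 8601 = 8599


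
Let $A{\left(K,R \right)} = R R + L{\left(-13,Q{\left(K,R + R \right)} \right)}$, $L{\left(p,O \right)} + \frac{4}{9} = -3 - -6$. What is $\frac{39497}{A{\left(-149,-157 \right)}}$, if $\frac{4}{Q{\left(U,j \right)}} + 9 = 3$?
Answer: $\frac{355473}{221864} \approx 1.6022$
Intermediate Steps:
$Q{\left(U,j \right)} = - \frac{2}{3}$ ($Q{\left(U,j \right)} = \frac{4}{-9 + 3} = \frac{4}{-6} = 4 \left(- \frac{1}{6}\right) = - \frac{2}{3}$)
$L{\left(p,O \right)} = \frac{23}{9}$ ($L{\left(p,O \right)} = - \frac{4}{9} - -3 = - \frac{4}{9} + \left(-3 + 6\right) = - \frac{4}{9} + 3 = \frac{23}{9}$)
$A{\left(K,R \right)} = \frac{23}{9} + R^{2}$ ($A{\left(K,R \right)} = R R + \frac{23}{9} = R^{2} + \frac{23}{9} = \frac{23}{9} + R^{2}$)
$\frac{39497}{A{\left(-149,-157 \right)}} = \frac{39497}{\frac{23}{9} + \left(-157\right)^{2}} = \frac{39497}{\frac{23}{9} + 24649} = \frac{39497}{\frac{221864}{9}} = 39497 \cdot \frac{9}{221864} = \frac{355473}{221864}$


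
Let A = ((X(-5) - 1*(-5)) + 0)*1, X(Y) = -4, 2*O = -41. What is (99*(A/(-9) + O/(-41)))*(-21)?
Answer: -1617/2 ≈ -808.50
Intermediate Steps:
O = -41/2 (O = (½)*(-41) = -41/2 ≈ -20.500)
A = 1 (A = ((-4 - 1*(-5)) + 0)*1 = ((-4 + 5) + 0)*1 = (1 + 0)*1 = 1*1 = 1)
(99*(A/(-9) + O/(-41)))*(-21) = (99*(1/(-9) - 41/2/(-41)))*(-21) = (99*(1*(-⅑) - 41/2*(-1/41)))*(-21) = (99*(-⅑ + ½))*(-21) = (99*(7/18))*(-21) = (77/2)*(-21) = -1617/2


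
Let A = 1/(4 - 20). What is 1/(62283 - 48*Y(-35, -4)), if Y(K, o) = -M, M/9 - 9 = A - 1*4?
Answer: 1/64416 ≈ 1.5524e-5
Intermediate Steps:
A = -1/16 (A = 1/(-16) = -1/16 ≈ -0.062500)
M = 711/16 (M = 81 + 9*(-1/16 - 1*4) = 81 + 9*(-1/16 - 4) = 81 + 9*(-65/16) = 81 - 585/16 = 711/16 ≈ 44.438)
Y(K, o) = -711/16 (Y(K, o) = -1*711/16 = -711/16)
1/(62283 - 48*Y(-35, -4)) = 1/(62283 - 48*(-711/16)) = 1/(62283 + 2133) = 1/64416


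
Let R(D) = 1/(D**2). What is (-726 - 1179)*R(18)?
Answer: -635/108 ≈ -5.8796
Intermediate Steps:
R(D) = D**(-2)
(-726 - 1179)*R(18) = (-726 - 1179)/18**2 = -1905*1/324 = -635/108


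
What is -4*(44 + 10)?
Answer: -216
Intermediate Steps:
-4*(44 + 10) = -4*54 = -216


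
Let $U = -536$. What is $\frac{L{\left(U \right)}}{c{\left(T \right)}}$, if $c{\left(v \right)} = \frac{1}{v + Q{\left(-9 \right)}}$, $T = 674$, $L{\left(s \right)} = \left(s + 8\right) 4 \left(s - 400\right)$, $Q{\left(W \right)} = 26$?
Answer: $1383782400$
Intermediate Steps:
$L{\left(s \right)} = \left(-400 + s\right) \left(32 + 4 s\right)$ ($L{\left(s \right)} = \left(8 + s\right) 4 \left(-400 + s\right) = \left(32 + 4 s\right) \left(-400 + s\right) = \left(-400 + s\right) \left(32 + 4 s\right)$)
$c{\left(v \right)} = \frac{1}{26 + v}$ ($c{\left(v \right)} = \frac{1}{v + 26} = \frac{1}{26 + v}$)
$\frac{L{\left(U \right)}}{c{\left(T \right)}} = \frac{-12800 - -840448 + 4 \left(-536\right)^{2}}{\frac{1}{26 + 674}} = \frac{-12800 + 840448 + 4 \cdot 287296}{\frac{1}{700}} = \left(-12800 + 840448 + 1149184\right) \frac{1}{\frac{1}{700}} = 1976832 \cdot 700 = 1383782400$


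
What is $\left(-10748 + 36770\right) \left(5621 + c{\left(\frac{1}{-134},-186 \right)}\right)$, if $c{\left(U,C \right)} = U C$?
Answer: $\frac{9802487400}{67} \approx 1.4631 \cdot 10^{8}$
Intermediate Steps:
$c{\left(U,C \right)} = C U$
$\left(-10748 + 36770\right) \left(5621 + c{\left(\frac{1}{-134},-186 \right)}\right) = \left(-10748 + 36770\right) \left(5621 - \frac{186}{-134}\right) = 26022 \left(5621 - - \frac{93}{67}\right) = 26022 \left(5621 + \frac{93}{67}\right) = 26022 \cdot \frac{376700}{67} = \frac{9802487400}{67}$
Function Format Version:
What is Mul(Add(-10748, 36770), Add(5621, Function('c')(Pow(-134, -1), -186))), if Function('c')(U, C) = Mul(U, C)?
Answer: Rational(9802487400, 67) ≈ 1.4631e+8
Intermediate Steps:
Function('c')(U, C) = Mul(C, U)
Mul(Add(-10748, 36770), Add(5621, Function('c')(Pow(-134, -1), -186))) = Mul(Add(-10748, 36770), Add(5621, Mul(-186, Pow(-134, -1)))) = Mul(26022, Add(5621, Mul(-186, Rational(-1, 134)))) = Mul(26022, Add(5621, Rational(93, 67))) = Mul(26022, Rational(376700, 67)) = Rational(9802487400, 67)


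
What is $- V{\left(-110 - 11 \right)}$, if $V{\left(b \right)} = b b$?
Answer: $-14641$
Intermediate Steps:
$V{\left(b \right)} = b^{2}$
$- V{\left(-110 - 11 \right)} = - \left(-110 - 11\right)^{2} = - \left(-121\right)^{2} = \left(-1\right) 14641 = -14641$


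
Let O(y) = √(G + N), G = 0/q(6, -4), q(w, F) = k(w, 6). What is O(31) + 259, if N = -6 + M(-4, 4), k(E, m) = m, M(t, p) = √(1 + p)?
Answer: 259 + √(-6 + √5) ≈ 259.0 + 1.9401*I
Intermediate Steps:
q(w, F) = 6
G = 0 (G = 0/6 = 0*(⅙) = 0)
N = -6 + √5 (N = -6 + √(1 + 4) = -6 + √5 ≈ -3.7639)
O(y) = √(-6 + √5) (O(y) = √(0 + (-6 + √5)) = √(-6 + √5))
O(31) + 259 = √(-6 + √5) + 259 = 259 + √(-6 + √5)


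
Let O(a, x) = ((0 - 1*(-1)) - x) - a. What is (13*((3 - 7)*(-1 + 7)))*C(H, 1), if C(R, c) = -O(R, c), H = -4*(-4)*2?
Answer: -9984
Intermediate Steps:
H = 32 (H = 16*2 = 32)
O(a, x) = 1 - a - x (O(a, x) = ((0 + 1) - x) - a = (1 - x) - a = 1 - a - x)
C(R, c) = -1 + R + c (C(R, c) = -(1 - R - c) = -1 + R + c)
(13*((3 - 7)*(-1 + 7)))*C(H, 1) = (13*((3 - 7)*(-1 + 7)))*(-1 + 32 + 1) = (13*(-4*6))*32 = (13*(-24))*32 = -312*32 = -9984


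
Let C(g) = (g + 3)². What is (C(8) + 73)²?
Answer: 37636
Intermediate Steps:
C(g) = (3 + g)²
(C(8) + 73)² = ((3 + 8)² + 73)² = (11² + 73)² = (121 + 73)² = 194² = 37636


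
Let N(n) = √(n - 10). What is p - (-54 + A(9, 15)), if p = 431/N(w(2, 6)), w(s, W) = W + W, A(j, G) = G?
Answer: 39 + 431*√2/2 ≈ 343.76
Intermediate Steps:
w(s, W) = 2*W
N(n) = √(-10 + n)
p = 431*√2/2 (p = 431/(√(-10 + 2*6)) = 431/(√(-10 + 12)) = 431/(√2) = 431*(√2/2) = 431*√2/2 ≈ 304.76)
p - (-54 + A(9, 15)) = 431*√2/2 - (-54 + 15) = 431*√2/2 - 1*(-39) = 431*√2/2 + 39 = 39 + 431*√2/2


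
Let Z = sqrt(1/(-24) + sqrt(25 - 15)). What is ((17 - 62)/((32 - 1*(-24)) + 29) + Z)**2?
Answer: (108 - 17*sqrt(6)*sqrt(-1 + 24*sqrt(10)))**2/41616 ≈ 1.5304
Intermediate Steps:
Z = sqrt(-1/24 + sqrt(10)) ≈ 1.7665
((17 - 62)/((32 - 1*(-24)) + 29) + Z)**2 = ((17 - 62)/((32 - 1*(-24)) + 29) + sqrt(-6 + 144*sqrt(10))/12)**2 = (-45/((32 + 24) + 29) + sqrt(-6 + 144*sqrt(10))/12)**2 = (-45/(56 + 29) + sqrt(-6 + 144*sqrt(10))/12)**2 = (-45/85 + sqrt(-6 + 144*sqrt(10))/12)**2 = (-45*1/85 + sqrt(-6 + 144*sqrt(10))/12)**2 = (-9/17 + sqrt(-6 + 144*sqrt(10))/12)**2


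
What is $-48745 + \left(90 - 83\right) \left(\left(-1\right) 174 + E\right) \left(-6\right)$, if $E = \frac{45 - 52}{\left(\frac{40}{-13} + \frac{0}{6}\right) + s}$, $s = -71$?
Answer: $- \frac{13302551}{321} \approx -41441.0$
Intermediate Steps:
$E = \frac{91}{963}$ ($E = \frac{45 - 52}{\left(\frac{40}{-13} + \frac{0}{6}\right) - 71} = - \frac{7}{\left(40 \left(- \frac{1}{13}\right) + 0 \cdot \frac{1}{6}\right) - 71} = - \frac{7}{\left(- \frac{40}{13} + 0\right) - 71} = - \frac{7}{- \frac{40}{13} - 71} = - \frac{7}{- \frac{963}{13}} = \left(-7\right) \left(- \frac{13}{963}\right) = \frac{91}{963} \approx 0.094496$)
$-48745 + \left(90 - 83\right) \left(\left(-1\right) 174 + E\right) \left(-6\right) = -48745 + \left(90 - 83\right) \left(\left(-1\right) 174 + \frac{91}{963}\right) \left(-6\right) = -48745 + 7 \left(-174 + \frac{91}{963}\right) \left(-6\right) = -48745 + 7 \left(- \frac{167471}{963}\right) \left(-6\right) = -48745 - - \frac{2344594}{321} = -48745 + \frac{2344594}{321} = - \frac{13302551}{321}$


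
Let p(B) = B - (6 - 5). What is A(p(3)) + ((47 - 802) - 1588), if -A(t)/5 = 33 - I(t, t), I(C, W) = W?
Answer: -2498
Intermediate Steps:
p(B) = -1 + B (p(B) = B - 1*1 = B - 1 = -1 + B)
A(t) = -165 + 5*t (A(t) = -5*(33 - t) = -165 + 5*t)
A(p(3)) + ((47 - 802) - 1588) = (-165 + 5*(-1 + 3)) + ((47 - 802) - 1588) = (-165 + 5*2) + (-755 - 1588) = (-165 + 10) - 2343 = -155 - 2343 = -2498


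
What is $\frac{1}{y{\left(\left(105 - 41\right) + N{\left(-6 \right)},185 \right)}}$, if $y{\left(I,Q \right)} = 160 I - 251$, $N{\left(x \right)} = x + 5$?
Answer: $\frac{1}{9829} \approx 0.00010174$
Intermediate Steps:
$N{\left(x \right)} = 5 + x$
$y{\left(I,Q \right)} = -251 + 160 I$
$\frac{1}{y{\left(\left(105 - 41\right) + N{\left(-6 \right)},185 \right)}} = \frac{1}{-251 + 160 \left(\left(105 - 41\right) + \left(5 - 6\right)\right)} = \frac{1}{-251 + 160 \left(64 - 1\right)} = \frac{1}{-251 + 160 \cdot 63} = \frac{1}{-251 + 10080} = \frac{1}{9829}$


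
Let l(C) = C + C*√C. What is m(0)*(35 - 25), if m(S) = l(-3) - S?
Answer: -30 - 30*I*√3 ≈ -30.0 - 51.962*I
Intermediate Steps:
l(C) = C + C^(3/2)
m(S) = -3 - S - 3*I*√3 (m(S) = (-3 + (-3)^(3/2)) - S = (-3 - 3*I*√3) - S = -3 - S - 3*I*√3)
m(0)*(35 - 25) = (-3 - 1*0 - 3*I*√3)*(35 - 25) = (-3 + 0 - 3*I*√3)*10 = (-3 - 3*I*√3)*10 = -30 - 30*I*√3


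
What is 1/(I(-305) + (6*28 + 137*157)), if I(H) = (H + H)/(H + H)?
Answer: 1/21678 ≈ 4.6130e-5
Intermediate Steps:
I(H) = 1 (I(H) = (2*H)/((2*H)) = (2*H)*(1/(2*H)) = 1)
1/(I(-305) + (6*28 + 137*157)) = 1/(1 + (6*28 + 137*157)) = 1/(1 + (168 + 21509)) = 1/(1 + 21677) = 1/21678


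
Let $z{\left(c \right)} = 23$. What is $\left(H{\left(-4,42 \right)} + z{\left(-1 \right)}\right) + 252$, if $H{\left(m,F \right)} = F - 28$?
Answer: $289$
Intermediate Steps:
$H{\left(m,F \right)} = -28 + F$ ($H{\left(m,F \right)} = F - 28 = -28 + F$)
$\left(H{\left(-4,42 \right)} + z{\left(-1 \right)}\right) + 252 = \left(\left(-28 + 42\right) + 23\right) + 252 = \left(14 + 23\right) + 252 = 37 + 252 = 289$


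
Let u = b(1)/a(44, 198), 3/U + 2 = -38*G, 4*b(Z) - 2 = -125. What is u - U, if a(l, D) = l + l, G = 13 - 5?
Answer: -6097/17952 ≈ -0.33963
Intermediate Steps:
G = 8
b(Z) = -123/4 (b(Z) = 1/2 + (1/4)*(-125) = 1/2 - 125/4 = -123/4)
a(l, D) = 2*l
U = -1/102 (U = 3/(-2 - 38*8) = 3/(-2 - 304) = 3/(-306) = 3*(-1/306) = -1/102 ≈ -0.0098039)
u = -123/352 (u = -123/(4*(2*44)) = -123/4/88 = -123/4*1/88 = -123/352 ≈ -0.34943)
u - U = -123/352 - 1*(-1/102) = -123/352 + 1/102 = -6097/17952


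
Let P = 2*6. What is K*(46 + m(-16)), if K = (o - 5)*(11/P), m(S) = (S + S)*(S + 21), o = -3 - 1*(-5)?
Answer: 627/2 ≈ 313.50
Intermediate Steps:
P = 12
o = 2 (o = -3 + 5 = 2)
m(S) = 2*S*(21 + S) (m(S) = (2*S)*(21 + S) = 2*S*(21 + S))
K = -11/4 (K = (2 - 5)*(11/12) = -33/12 = -3*11/12 = -11/4 ≈ -2.7500)
K*(46 + m(-16)) = -11*(46 + 2*(-16)*(21 - 16))/4 = -11*(46 + 2*(-16)*5)/4 = -11*(46 - 160)/4 = -11/4*(-114) = 627/2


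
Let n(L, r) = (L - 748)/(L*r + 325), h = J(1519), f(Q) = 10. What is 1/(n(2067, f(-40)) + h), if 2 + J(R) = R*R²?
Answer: 20995/73584984091534 ≈ 2.8532e-10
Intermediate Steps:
J(R) = -2 + R³ (J(R) = -2 + R*R² = -2 + R³)
h = 3504881357 (h = -2 + 1519³ = -2 + 3504881359 = 3504881357)
n(L, r) = (-748 + L)/(325 + L*r)
1/(n(2067, f(-40)) + h) = 1/((-748 + 2067)/(325 + 2067*10) + 3504881357) = 1/(1319/(325 + 20670) + 3504881357) = 1/(1319/20995 + 3504881357) = 1/(73584984091534/20995) = 20995/73584984091534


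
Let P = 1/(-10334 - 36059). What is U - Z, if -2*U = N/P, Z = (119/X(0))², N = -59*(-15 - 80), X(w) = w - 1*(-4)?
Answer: 2080247959/16 ≈ 1.3002e+8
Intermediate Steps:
X(w) = 4 + w (X(w) = w + 4 = 4 + w)
P = -1/46393 (P = 1/(-46393) = -1/46393 ≈ -2.1555e-5)
N = 5605 (N = -59*(-95) = 5605)
Z = 14161/16 (Z = (119/(4 + 0))² = (119/4)² = 14161/16 ≈ 885.06)
U = 260032765/2 (U = -5605/(2*(-1/46393)) = -5605*(-46393)/2 = -½*(-260032765) = 260032765/2 ≈ 1.3002e+8)
U - Z = 260032765/2 - 1*14161/16 = 260032765/2 - 14161/16 = 2080247959/16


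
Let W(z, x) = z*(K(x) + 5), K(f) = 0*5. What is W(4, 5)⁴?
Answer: 160000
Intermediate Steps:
K(f) = 0
W(z, x) = 5*z (W(z, x) = z*(0 + 5) = z*5 = 5*z)
W(4, 5)⁴ = (5*4)⁴ = 20⁴ = 160000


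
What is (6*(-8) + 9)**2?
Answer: 1521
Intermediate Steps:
(6*(-8) + 9)**2 = (-48 + 9)**2 = (-39)**2 = 1521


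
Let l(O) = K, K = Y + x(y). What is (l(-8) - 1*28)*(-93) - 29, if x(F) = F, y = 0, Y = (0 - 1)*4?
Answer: 2947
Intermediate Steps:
Y = -4 (Y = -1*4 = -4)
K = -4 (K = -4 + 0 = -4)
l(O) = -4
(l(-8) - 1*28)*(-93) - 29 = (-4 - 1*28)*(-93) - 29 = (-4 - 28)*(-93) - 29 = -32*(-93) - 29 = 2976 - 29 = 2947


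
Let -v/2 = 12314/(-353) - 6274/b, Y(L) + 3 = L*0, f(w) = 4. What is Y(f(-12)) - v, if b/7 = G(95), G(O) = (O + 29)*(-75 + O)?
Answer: -112588941/1532020 ≈ -73.490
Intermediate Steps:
G(O) = (-75 + O)*(29 + O) (G(O) = (29 + O)*(-75 + O) = (-75 + O)*(29 + O))
b = 17360 (b = 7*(-2175 + 95**2 - 46*95) = 7*(-2175 + 9025 - 4370) = 7*2480 = 17360)
Y(L) = -3 (Y(L) = -3 + L*0 = -3 + 0 = -3)
v = 107992881/1532020 (v = -2*(12314/(-353) - 6274/17360) = -2*(12314*(-1/353) - 6274*1/17360) = -2*(-12314/353 - 3137/8680) = -2*(-107992881/3064040) = 107992881/1532020 ≈ 70.490)
Y(f(-12)) - v = -3 - 1*107992881/1532020 = -3 - 107992881/1532020 = -112588941/1532020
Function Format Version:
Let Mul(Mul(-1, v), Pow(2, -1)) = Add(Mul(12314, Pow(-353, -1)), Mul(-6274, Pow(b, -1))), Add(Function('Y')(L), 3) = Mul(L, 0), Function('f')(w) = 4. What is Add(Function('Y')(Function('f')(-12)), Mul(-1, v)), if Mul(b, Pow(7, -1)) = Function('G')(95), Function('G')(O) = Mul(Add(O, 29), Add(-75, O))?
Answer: Rational(-112588941, 1532020) ≈ -73.490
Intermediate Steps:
Function('G')(O) = Mul(Add(-75, O), Add(29, O)) (Function('G')(O) = Mul(Add(29, O), Add(-75, O)) = Mul(Add(-75, O), Add(29, O)))
b = 17360 (b = Mul(7, Add(-2175, Pow(95, 2), Mul(-46, 95))) = Mul(7, Add(-2175, 9025, -4370)) = Mul(7, 2480) = 17360)
Function('Y')(L) = -3 (Function('Y')(L) = Add(-3, Mul(L, 0)) = Add(-3, 0) = -3)
v = Rational(107992881, 1532020) (v = Mul(-2, Add(Mul(12314, Pow(-353, -1)), Mul(-6274, Pow(17360, -1)))) = Mul(-2, Add(Mul(12314, Rational(-1, 353)), Mul(-6274, Rational(1, 17360)))) = Mul(-2, Add(Rational(-12314, 353), Rational(-3137, 8680))) = Mul(-2, Rational(-107992881, 3064040)) = Rational(107992881, 1532020) ≈ 70.490)
Add(Function('Y')(Function('f')(-12)), Mul(-1, v)) = Add(-3, Mul(-1, Rational(107992881, 1532020))) = Add(-3, Rational(-107992881, 1532020)) = Rational(-112588941, 1532020)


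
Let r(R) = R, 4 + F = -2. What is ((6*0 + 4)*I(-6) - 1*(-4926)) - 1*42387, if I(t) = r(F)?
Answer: -37485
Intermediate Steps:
F = -6 (F = -4 - 2 = -6)
I(t) = -6
((6*0 + 4)*I(-6) - 1*(-4926)) - 1*42387 = ((6*0 + 4)*(-6) - 1*(-4926)) - 1*42387 = ((0 + 4)*(-6) + 4926) - 42387 = (4*(-6) + 4926) - 42387 = (-24 + 4926) - 42387 = 4902 - 42387 = -37485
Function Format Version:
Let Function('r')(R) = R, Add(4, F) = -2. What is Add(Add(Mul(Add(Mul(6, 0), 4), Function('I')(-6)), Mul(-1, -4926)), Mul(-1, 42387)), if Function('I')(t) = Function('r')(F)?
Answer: -37485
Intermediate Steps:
F = -6 (F = Add(-4, -2) = -6)
Function('I')(t) = -6
Add(Add(Mul(Add(Mul(6, 0), 4), Function('I')(-6)), Mul(-1, -4926)), Mul(-1, 42387)) = Add(Add(Mul(Add(Mul(6, 0), 4), -6), Mul(-1, -4926)), Mul(-1, 42387)) = Add(Add(Mul(Add(0, 4), -6), 4926), -42387) = Add(Add(Mul(4, -6), 4926), -42387) = Add(Add(-24, 4926), -42387) = Add(4902, -42387) = -37485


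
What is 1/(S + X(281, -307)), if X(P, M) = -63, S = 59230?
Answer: 1/59167 ≈ 1.6901e-5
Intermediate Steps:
1/(S + X(281, -307)) = 1/(59230 - 63) = 1/59167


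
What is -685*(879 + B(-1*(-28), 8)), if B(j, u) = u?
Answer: -607595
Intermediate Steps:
-685*(879 + B(-1*(-28), 8)) = -685*(879 + 8) = -685*887 = -607595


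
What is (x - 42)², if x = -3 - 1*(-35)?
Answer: 100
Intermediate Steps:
x = 32 (x = -3 + 35 = 32)
(x - 42)² = (32 - 42)² = (-10)² = 100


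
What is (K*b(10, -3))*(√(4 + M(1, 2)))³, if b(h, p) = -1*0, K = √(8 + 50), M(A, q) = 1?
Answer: 0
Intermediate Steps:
K = √58 ≈ 7.6158
b(h, p) = 0
(K*b(10, -3))*(√(4 + M(1, 2)))³ = (√58*0)*(√(4 + 1))³ = 0*(√5)³ = 0*(5*√5) = 0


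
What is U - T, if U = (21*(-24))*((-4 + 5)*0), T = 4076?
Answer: -4076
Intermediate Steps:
U = 0 (U = -504*0 = 0)
U - T = 0 - 1*4076 = 0 - 4076 = -4076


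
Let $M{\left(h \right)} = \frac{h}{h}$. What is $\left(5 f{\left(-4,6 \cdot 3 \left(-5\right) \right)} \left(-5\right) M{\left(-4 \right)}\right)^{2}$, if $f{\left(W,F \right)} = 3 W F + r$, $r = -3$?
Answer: $724955625$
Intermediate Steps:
$M{\left(h \right)} = 1$
$f{\left(W,F \right)} = -3 + 3 F W$ ($f{\left(W,F \right)} = 3 W F - 3 = 3 F W - 3 = -3 + 3 F W$)
$\left(5 f{\left(-4,6 \cdot 3 \left(-5\right) \right)} \left(-5\right) M{\left(-4 \right)}\right)^{2} = \left(5 \left(-3 + 3 \cdot 6 \cdot 3 \left(-5\right) \left(-4\right)\right) \left(-5\right) 1\right)^{2} = \left(5 \left(-3 + 3 \cdot 18 \left(-5\right) \left(-4\right)\right) \left(-5\right) 1\right)^{2} = \left(5 \left(-3 + 3 \left(-90\right) \left(-4\right)\right) \left(-5\right) 1\right)^{2} = \left(5 \left(-3 + 1080\right) \left(-5\right) 1\right)^{2} = \left(5 \cdot 1077 \left(-5\right) 1\right)^{2} = \left(5385 \left(-5\right) 1\right)^{2} = \left(\left(-26925\right) 1\right)^{2} = \left(-26925\right)^{2} = 724955625$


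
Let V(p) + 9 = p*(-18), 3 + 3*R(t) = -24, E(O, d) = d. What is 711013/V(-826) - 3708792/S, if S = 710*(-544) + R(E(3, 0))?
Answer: 329737000565/5739273891 ≈ 57.453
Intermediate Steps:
R(t) = -9 (R(t) = -1 + (1/3)*(-24) = -1 - 8 = -9)
V(p) = -9 - 18*p (V(p) = -9 + p*(-18) = -9 - 18*p)
S = -386249 (S = 710*(-544) - 9 = -386240 - 9 = -386249)
711013/V(-826) - 3708792/S = 711013/(-9 - 18*(-826)) - 3708792/(-386249) = 711013/(-9 + 14868) - 3708792*(-1/386249) = 711013/14859 + 3708792/386249 = 329737000565/5739273891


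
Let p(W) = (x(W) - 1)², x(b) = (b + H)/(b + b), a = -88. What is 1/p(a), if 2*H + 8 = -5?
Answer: 123904/26569 ≈ 4.6635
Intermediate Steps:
H = -13/2 (H = -4 + (½)*(-5) = -4 - 5/2 = -13/2 ≈ -6.5000)
x(b) = (-13/2 + b)/(2*b) (x(b) = (b - 13/2)/(b + b) = (-13/2 + b)/((2*b)) = (-13/2 + b)*(1/(2*b)) = (-13/2 + b)/(2*b))
p(W) = (-1 + (-13 + 2*W)/(4*W))² (p(W) = ((-13 + 2*W)/(4*W) - 1)² = (-1 + (-13 + 2*W)/(4*W))²)
1/p(a) = 1/((1/16)*(13 + 2*(-88))²/(-88)²) = 1/((1/16)*(1/7744)*(13 - 176)²) = 1/((1/16)*(1/7744)*(-163)²) = 1/((1/16)*(1/7744)*26569) = 1/(26569/123904) = 123904/26569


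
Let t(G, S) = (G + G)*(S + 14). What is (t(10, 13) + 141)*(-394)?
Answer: -268314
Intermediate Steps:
t(G, S) = 2*G*(14 + S) (t(G, S) = (2*G)*(14 + S) = 2*G*(14 + S))
(t(10, 13) + 141)*(-394) = (2*10*(14 + 13) + 141)*(-394) = (2*10*27 + 141)*(-394) = (540 + 141)*(-394) = 681*(-394) = -268314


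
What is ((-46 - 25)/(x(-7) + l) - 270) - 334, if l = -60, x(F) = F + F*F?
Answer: -10801/18 ≈ -600.06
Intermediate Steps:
x(F) = F + F²
((-46 - 25)/(x(-7) + l) - 270) - 334 = ((-46 - 25)/(-7*(1 - 7) - 60) - 270) - 334 = (-71/(-7*(-6) - 60) - 270) - 334 = (-71/(42 - 60) - 270) - 334 = (-71/(-18) - 270) - 334 = (-71*(-1/18) - 270) - 334 = (71/18 - 270) - 334 = -4789/18 - 334 = -10801/18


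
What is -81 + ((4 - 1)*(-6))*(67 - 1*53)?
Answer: -333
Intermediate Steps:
-81 + ((4 - 1)*(-6))*(67 - 1*53) = -81 + (3*(-6))*(67 - 53) = -81 - 18*14 = -81 - 252 = -333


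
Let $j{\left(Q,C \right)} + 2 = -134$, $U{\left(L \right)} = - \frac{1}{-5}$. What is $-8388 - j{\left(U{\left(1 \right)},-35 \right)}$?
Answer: $-8252$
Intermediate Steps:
$U{\left(L \right)} = \frac{1}{5}$ ($U{\left(L \right)} = \left(-1\right) \left(- \frac{1}{5}\right) = \frac{1}{5}$)
$j{\left(Q,C \right)} = -136$ ($j{\left(Q,C \right)} = -2 - 134 = -136$)
$-8388 - j{\left(U{\left(1 \right)},-35 \right)} = -8388 - -136 = -8388 + 136 = -8252$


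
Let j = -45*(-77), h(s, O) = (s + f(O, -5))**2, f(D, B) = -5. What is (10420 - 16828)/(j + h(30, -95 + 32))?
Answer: -3204/2045 ≈ -1.5667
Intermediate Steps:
h(s, O) = (-5 + s)**2 (h(s, O) = (s - 5)**2 = (-5 + s)**2)
j = 3465
(10420 - 16828)/(j + h(30, -95 + 32)) = (10420 - 16828)/(3465 + (-5 + 30)**2) = -6408/(3465 + 25**2) = -6408/(3465 + 625) = -6408/4090 = -6408*1/4090 = -3204/2045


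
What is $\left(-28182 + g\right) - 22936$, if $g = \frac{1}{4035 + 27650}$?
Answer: $- \frac{1619673829}{31685} \approx -51118.0$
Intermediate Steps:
$g = \frac{1}{31685} \approx 3.1561 \cdot 10^{-5}$
$\left(-28182 + g\right) - 22936 = \left(-28182 + \frac{1}{31685}\right) - 22936 = - \frac{892946669}{31685} - 22936 = - \frac{1619673829}{31685}$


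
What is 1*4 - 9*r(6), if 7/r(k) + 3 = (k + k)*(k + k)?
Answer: 167/47 ≈ 3.5532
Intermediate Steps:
r(k) = 7/(-3 + 4*k**2) (r(k) = 7/(-3 + (k + k)*(k + k)) = 7/(-3 + (2*k)*(2*k)) = 7/(-3 + 4*k**2))
1*4 - 9*r(6) = 1*4 - 63/(-3 + 4*6**2) = 4 - 63/(-3 + 4*36) = 4 - 63/(-3 + 144) = 4 - 63/141 = 4 - 9*7/141 = 4 - 21/47 = 167/47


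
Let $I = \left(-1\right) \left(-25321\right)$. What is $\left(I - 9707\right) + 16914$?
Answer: $32528$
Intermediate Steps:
$I = 25321$
$\left(I - 9707\right) + 16914 = \left(25321 - 9707\right) + 16914 = 15614 + 16914 = 32528$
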